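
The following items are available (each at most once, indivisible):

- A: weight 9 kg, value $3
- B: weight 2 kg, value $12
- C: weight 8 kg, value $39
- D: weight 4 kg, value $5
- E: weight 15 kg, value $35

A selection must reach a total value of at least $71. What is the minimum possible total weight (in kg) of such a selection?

Subsets with value ≥ 71, sorted by total weight:
- C+E: weight 23, value 74
- B+C+E: weight 25, value 86
- C+D+E: weight 27, value 79
Minimum weight: 23 kg.

23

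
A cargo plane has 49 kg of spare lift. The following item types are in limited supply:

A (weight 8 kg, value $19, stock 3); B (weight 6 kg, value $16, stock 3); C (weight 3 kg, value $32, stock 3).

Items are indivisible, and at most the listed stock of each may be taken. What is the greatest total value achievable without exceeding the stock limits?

$185

Top feasible selections:
- 3×A + 2×B + 3×C: weight 45, value 185
- 2×A + 3×B + 3×C: weight 43, value 182
- 3×A + 1×B + 3×C: weight 39, value 169
- 3×A + 3×B + 2×C: weight 48, value 169
Best: $185.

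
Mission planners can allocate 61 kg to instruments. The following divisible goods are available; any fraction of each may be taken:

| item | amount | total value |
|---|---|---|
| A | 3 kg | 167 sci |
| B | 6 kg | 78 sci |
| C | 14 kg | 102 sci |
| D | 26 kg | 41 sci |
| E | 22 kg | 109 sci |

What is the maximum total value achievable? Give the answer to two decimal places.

481.23

Take in order of value per unit:
- A (167/3 per unit): all 3 → value 167, running total 167.00
- B (78/6 per unit): all 6 → value 78, running total 245.00
- C (102/14 per unit): all 14 → value 102, running total 347.00
- E (109/22 per unit): all 22 → value 109, running total 456.00
- D (41/26 per unit): 16 of 26 → value 16×41/26 = 25.2308, running total 481.23
Total 481.23.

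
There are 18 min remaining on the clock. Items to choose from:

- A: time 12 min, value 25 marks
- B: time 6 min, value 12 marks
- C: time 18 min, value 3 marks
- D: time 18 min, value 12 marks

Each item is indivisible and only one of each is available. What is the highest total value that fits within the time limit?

37 marks

This is a 0/1 knapsack; check combinations near the capacity.
- A+B: time 12+6=18, value 25+12=37
- A: time 12, value 25
- B: time 6, value 12
Best: 37 marks.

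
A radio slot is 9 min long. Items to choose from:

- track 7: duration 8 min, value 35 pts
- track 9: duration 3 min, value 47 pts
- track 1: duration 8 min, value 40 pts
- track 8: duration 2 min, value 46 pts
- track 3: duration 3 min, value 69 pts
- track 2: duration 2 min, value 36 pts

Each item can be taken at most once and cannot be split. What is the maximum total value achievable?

162 pts

Check high-value combinations within 9 min:
- track 9+track 8+track 3: duration 3+2+3=8, value 47+46+69=162
- track 9+track 3+track 2: duration 3+3+2=8, value 47+69+36=152
- track 8+track 3+track 2: duration 2+3+2=7, value 46+69+36=151
- track 9+track 8+track 2: duration 3+2+2=7, value 47+46+36=129
Best: 162 pts.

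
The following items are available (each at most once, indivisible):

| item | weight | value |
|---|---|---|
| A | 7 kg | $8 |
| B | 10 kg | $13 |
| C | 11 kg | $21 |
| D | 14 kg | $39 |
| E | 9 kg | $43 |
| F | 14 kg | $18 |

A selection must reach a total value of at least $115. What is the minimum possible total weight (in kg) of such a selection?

44

Subsets with value ≥ 115, sorted by total weight:
- B+C+D+E: weight 44, value 116
- C+D+E+F: weight 48, value 121
- A+B+C+D+E: weight 51, value 124
- A+B+D+E+F: weight 54, value 121
Minimum weight: 44 kg.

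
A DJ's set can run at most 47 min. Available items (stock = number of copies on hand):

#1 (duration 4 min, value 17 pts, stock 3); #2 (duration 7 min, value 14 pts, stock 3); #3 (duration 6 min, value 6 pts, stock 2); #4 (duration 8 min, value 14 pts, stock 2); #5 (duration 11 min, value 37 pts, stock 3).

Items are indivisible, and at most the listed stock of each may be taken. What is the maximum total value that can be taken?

Top feasible selections:
- 3×#1 + 3×#5: duration 45, value 162
- 2×#1 + 1×#3 + 3×#5: duration 47, value 151
- 2×#1 + 3×#5: duration 41, value 145
- 3×#1 + 1×#2 + 1×#3 + 2×#5: duration 47, value 145
Best: 162 pts.

162 pts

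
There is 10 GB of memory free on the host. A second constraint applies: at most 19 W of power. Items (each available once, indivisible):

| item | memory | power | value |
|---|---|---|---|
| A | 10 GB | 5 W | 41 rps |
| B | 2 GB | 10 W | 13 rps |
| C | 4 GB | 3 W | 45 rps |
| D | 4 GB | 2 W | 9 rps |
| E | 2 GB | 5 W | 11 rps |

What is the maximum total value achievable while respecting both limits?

69 rps

Feasible sets respecting both limits:
- B+C+E: memory 8, power 18, value 69
- B+C+D: memory 10, power 15, value 67
- C+D+E: memory 10, power 10, value 65
- B+C: memory 6, power 13, value 58
Best: 69 rps.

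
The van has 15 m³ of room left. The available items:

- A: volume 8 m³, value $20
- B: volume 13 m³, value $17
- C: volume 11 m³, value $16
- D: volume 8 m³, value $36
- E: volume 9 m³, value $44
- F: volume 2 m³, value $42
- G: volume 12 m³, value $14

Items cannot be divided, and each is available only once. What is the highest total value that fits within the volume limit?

This is a 0/1 knapsack; check combinations near the capacity.
- E+F: volume 9+2=11, value 44+42=86
- D+F: volume 8+2=10, value 36+42=78
- A+F: volume 8+2=10, value 20+42=62
- B+F: volume 13+2=15, value 17+42=59
- C+F: volume 11+2=13, value 16+42=58
Best: $86.

$86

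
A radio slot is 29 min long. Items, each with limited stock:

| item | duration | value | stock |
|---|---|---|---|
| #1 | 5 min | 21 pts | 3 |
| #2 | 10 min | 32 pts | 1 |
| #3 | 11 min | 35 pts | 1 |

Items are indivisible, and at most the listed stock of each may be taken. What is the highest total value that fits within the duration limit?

98 pts

Top feasible selections:
- 3×#1 + 1×#3: duration 26, value 98
- 3×#1 + 1×#2: duration 25, value 95
- 1×#1 + 1×#2 + 1×#3: duration 26, value 88
Best: 98 pts.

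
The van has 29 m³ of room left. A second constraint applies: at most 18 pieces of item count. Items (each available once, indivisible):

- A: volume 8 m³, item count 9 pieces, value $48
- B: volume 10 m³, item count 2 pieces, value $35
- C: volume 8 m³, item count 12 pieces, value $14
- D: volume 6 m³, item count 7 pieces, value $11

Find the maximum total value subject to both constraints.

Feasible sets respecting both limits:
- A+B+D: volume 24, item count 18, value 94
- A+B: volume 18, item count 11, value 83
- A+D: volume 14, item count 16, value 59
Best: $94.

$94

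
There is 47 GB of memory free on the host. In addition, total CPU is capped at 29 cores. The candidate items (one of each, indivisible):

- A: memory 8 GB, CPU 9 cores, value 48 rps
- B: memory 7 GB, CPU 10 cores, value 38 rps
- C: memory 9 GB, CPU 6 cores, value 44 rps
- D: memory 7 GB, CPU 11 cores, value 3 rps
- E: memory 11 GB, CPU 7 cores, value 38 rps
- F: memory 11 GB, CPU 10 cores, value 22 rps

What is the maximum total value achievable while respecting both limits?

130 rps

Feasible sets respecting both limits:
- A+B+C: memory 24, CPU 25, value 130
- A+C+E: memory 28, CPU 22, value 130
- A+B+E: memory 26, CPU 26, value 124
- B+C+E: memory 27, CPU 23, value 120
Best: 130 rps.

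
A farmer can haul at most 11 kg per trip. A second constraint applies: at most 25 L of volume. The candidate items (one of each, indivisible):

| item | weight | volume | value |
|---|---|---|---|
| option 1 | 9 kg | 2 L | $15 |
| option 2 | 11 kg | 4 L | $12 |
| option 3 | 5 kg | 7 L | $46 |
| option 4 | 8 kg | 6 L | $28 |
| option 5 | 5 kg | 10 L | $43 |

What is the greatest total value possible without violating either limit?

Feasible sets respecting both limits:
- option 3+option 5: weight 10, volume 17, value 89
- option 3: weight 5, volume 7, value 46
- option 5: weight 5, volume 10, value 43
Best: $89.

$89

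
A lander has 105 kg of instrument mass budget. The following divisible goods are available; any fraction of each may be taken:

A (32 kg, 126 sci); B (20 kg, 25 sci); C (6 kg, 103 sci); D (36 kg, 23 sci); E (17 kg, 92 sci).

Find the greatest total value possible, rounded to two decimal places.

365.17

Take in order of value per unit:
- C (103/6 per unit): all 6 → value 103, running total 103.00
- E (92/17 per unit): all 17 → value 92, running total 195.00
- A (126/32 per unit): all 32 → value 126, running total 321.00
- B (25/20 per unit): all 20 → value 25, running total 346.00
- D (23/36 per unit): 30 of 36 → value 30×23/36 = 19.1667, running total 365.17
Total 365.17.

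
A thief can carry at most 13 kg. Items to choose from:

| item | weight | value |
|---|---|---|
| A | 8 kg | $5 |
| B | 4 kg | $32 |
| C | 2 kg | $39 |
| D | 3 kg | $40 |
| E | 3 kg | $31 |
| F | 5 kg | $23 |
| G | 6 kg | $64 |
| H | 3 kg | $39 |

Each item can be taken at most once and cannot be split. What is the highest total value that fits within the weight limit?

Check high-value combinations within 13 kg:
- B+C+D+H: weight 4+2+3+3=12, value 32+39+40+39=150
- C+D+E+H: weight 2+3+3+3=11, value 39+40+31+39=149
- C+D+G: weight 2+3+6=11, value 39+40+64=143
- D+G+H: weight 3+6+3=12, value 40+64+39=143
Best: $150.

$150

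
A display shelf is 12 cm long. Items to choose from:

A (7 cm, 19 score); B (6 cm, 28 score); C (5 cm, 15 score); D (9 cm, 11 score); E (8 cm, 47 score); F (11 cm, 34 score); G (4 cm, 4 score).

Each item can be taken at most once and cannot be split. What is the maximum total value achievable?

51 score

Check high-value combinations within 12 cm:
- E+G: length 8+4=12, value 47+4=51
- E: length 8, value 47
- B+C: length 6+5=11, value 28+15=43
- F: length 11, value 34
Best: 51 score.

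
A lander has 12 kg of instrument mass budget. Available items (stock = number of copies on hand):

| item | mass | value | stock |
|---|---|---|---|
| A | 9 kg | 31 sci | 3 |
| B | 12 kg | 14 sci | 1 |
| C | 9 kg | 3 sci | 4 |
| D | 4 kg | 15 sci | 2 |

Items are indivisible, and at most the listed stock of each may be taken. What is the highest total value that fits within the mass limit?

Top feasible selections:
- 1×A: mass 9, value 31
- 2×D: mass 8, value 30
Best: 31 sci.

31 sci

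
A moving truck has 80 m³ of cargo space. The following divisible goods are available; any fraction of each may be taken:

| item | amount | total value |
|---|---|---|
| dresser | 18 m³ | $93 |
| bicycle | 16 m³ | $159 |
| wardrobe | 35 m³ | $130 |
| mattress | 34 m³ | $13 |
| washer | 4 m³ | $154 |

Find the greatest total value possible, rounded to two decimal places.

538.68

Take in order of value per unit:
- washer (154/4 per unit): all 4 → value 154, running total 154.00
- bicycle (159/16 per unit): all 16 → value 159, running total 313.00
- dresser (93/18 per unit): all 18 → value 93, running total 406.00
- wardrobe (130/35 per unit): all 35 → value 130, running total 536.00
- mattress (13/34 per unit): 7 of 34 → value 7×13/34 = 2.6765, running total 538.68
Total 538.68.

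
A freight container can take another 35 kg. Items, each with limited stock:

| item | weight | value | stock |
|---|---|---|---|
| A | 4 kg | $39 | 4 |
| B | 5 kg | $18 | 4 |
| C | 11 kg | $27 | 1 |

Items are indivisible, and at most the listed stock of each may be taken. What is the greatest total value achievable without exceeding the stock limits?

$210

Top feasible selections:
- 4×A + 3×B: weight 31, value 210
- 4×A + 1×B + 1×C: weight 32, value 201
- 4×A + 2×B: weight 26, value 192
Best: $210.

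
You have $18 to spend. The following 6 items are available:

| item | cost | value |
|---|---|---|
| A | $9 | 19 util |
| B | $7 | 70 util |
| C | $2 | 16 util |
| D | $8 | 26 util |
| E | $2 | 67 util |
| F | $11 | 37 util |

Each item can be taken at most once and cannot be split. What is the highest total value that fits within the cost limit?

163 util

This is a 0/1 knapsack; check combinations near the capacity.
- B+D+E: cost 7+8+2=17, value 70+26+67=163
- A+B+E: cost 9+7+2=18, value 19+70+67=156
- B+C+E: cost 7+2+2=11, value 70+16+67=153
- B+E: cost 7+2=9, value 70+67=137
- C+E+F: cost 2+2+11=15, value 16+67+37=120
Best: 163 util.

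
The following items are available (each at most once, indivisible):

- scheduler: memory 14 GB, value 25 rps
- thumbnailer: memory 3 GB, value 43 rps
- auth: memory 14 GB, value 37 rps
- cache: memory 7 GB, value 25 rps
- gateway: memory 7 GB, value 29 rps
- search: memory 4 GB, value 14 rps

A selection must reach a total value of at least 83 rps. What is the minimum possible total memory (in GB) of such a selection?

14

Subsets with value ≥ 83, sorted by total memory:
- thumbnailer+gateway+search: memory 14, value 86
- thumbnailer+cache+gateway: memory 17, value 97
Minimum memory: 14 GB.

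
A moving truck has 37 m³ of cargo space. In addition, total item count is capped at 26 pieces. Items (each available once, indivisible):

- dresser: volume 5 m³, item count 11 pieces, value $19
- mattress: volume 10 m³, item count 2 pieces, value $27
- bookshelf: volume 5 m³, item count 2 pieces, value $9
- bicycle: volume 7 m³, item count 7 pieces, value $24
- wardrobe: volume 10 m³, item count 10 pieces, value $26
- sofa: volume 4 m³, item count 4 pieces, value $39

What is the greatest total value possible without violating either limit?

$125

Feasible sets respecting both limits:
- mattress+bookshelf+bicycle+wardrobe+sofa: volume 36, item count 25, value 125
- dresser+mattress+bookshelf+bicycle+sofa: volume 31, item count 26, value 118
- mattress+bicycle+wardrobe+sofa: volume 31, item count 23, value 116
- dresser+mattress+bicycle+sofa: volume 26, item count 24, value 109
Best: $125.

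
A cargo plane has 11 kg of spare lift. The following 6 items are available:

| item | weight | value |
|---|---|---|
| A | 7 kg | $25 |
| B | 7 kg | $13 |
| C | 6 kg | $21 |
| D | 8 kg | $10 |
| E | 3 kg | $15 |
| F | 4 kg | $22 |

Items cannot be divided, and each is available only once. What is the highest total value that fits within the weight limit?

$47

Check high-value combinations within 11 kg:
- A+F: weight 7+4=11, value 25+22=47
- C+F: weight 6+4=10, value 21+22=43
- A+E: weight 7+3=10, value 25+15=40
- E+F: weight 3+4=7, value 15+22=37
Best: $47.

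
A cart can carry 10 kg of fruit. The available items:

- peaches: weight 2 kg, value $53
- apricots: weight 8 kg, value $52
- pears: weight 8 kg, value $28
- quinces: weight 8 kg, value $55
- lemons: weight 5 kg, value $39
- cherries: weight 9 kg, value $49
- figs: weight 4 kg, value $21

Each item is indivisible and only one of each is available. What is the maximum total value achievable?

Check high-value combinations within 10 kg:
- peaches+quinces: weight 2+8=10, value 53+55=108
- peaches+apricots: weight 2+8=10, value 53+52=105
- peaches+lemons: weight 2+5=7, value 53+39=92
- peaches+pears: weight 2+8=10, value 53+28=81
- peaches+figs: weight 2+4=6, value 53+21=74
Best: $108.

$108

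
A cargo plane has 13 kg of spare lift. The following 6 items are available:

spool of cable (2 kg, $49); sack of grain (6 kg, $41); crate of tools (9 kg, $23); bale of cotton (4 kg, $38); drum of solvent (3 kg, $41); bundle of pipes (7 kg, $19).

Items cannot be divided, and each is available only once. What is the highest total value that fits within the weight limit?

$131

Check high-value combinations within 13 kg:
- spool of cable+sack of grain+drum of solvent: weight 2+6+3=11, value 49+41+41=131
- spool of cable+bale of cotton+drum of solvent: weight 2+4+3=9, value 49+38+41=128
- spool of cable+sack of grain+bale of cotton: weight 2+6+4=12, value 49+41+38=128
Best: $131.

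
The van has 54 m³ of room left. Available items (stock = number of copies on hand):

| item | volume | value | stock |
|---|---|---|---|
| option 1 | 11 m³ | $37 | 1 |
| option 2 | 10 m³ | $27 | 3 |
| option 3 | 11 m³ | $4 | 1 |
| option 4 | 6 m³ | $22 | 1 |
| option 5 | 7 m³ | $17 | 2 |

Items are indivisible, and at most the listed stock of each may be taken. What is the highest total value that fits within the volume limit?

$157

Best selections within volume 54 and stock limits:
- 1×option 1 + 3×option 2 + 1×option 4 + 1×option 5: volume 54, value 157
- 1×option 1 + 2×option 2 + 1×option 4 + 2×option 5: volume 51, value 147
Best: $157.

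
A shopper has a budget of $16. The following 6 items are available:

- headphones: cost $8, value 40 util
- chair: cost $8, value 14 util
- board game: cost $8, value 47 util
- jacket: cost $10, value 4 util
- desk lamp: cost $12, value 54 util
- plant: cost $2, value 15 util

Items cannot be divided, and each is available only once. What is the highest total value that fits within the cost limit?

Check high-value combinations within $16:
- headphones+board game: cost 8+8=16, value 40+47=87
- desk lamp+plant: cost 12+2=14, value 54+15=69
- board game+plant: cost 8+2=10, value 47+15=62
- chair+board game: cost 8+8=16, value 14+47=61
Best: 87 util.

87 util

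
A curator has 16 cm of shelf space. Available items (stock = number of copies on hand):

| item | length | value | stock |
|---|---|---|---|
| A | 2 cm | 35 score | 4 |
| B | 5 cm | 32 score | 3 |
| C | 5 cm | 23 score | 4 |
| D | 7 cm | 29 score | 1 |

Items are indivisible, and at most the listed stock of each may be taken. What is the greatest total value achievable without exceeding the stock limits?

Top feasible selections:
- 4×A + 1×B: length 13, value 172
- 4×A + 1×D: length 15, value 169
- 3×A + 2×B: length 16, value 169
Best: 172 score.

172 score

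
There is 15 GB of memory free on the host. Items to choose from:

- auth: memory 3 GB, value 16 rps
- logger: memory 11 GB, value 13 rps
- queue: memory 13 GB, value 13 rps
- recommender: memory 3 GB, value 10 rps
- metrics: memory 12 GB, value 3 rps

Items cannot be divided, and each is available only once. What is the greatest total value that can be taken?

This is a 0/1 knapsack; check combinations near the capacity.
- auth+logger: memory 3+11=14, value 16+13=29
- auth+recommender: memory 3+3=6, value 16+10=26
- logger+recommender: memory 11+3=14, value 13+10=23
- auth+metrics: memory 3+12=15, value 16+3=19
- auth: memory 3, value 16
Best: 29 rps.

29 rps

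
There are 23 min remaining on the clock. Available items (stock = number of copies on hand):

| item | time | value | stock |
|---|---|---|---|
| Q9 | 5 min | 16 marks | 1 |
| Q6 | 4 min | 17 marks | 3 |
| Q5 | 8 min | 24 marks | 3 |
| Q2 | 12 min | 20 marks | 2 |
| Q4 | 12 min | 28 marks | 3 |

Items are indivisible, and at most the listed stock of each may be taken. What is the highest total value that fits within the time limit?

Best selections within time 23 and stock limits:
- 3×Q6 + 1×Q5: time 20, value 75
- 1×Q9 + 2×Q6 + 1×Q5: time 21, value 74
- 1×Q9 + 3×Q6: time 17, value 67
Best: 75 marks.

75 marks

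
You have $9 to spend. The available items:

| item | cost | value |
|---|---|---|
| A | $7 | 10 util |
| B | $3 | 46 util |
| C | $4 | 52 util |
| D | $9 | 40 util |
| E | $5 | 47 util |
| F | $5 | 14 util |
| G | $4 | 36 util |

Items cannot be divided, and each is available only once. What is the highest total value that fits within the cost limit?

Check high-value combinations within $9:
- C+E: cost 4+5=9, value 52+47=99
- B+C: cost 3+4=7, value 46+52=98
- B+E: cost 3+5=8, value 46+47=93
- C+G: cost 4+4=8, value 52+36=88
- E+G: cost 5+4=9, value 47+36=83
Best: 99 util.

99 util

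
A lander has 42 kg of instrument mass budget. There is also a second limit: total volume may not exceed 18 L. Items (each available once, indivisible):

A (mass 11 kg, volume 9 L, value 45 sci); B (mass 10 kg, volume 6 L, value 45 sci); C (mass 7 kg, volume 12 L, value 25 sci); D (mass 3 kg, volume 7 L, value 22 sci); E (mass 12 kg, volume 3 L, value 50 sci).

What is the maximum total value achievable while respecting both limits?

Feasible sets respecting both limits:
- A+B+E: mass 33, volume 18, value 140
- B+D+E: mass 25, volume 16, value 117
- A+E: mass 23, volume 12, value 95
- B+E: mass 22, volume 9, value 95
Best: 140 sci.

140 sci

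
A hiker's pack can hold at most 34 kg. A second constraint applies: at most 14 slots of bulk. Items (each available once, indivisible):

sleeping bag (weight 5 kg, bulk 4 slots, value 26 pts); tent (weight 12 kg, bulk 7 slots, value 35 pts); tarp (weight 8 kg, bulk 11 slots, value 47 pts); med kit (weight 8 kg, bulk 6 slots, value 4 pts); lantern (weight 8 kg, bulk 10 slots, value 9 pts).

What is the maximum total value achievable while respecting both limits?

61 pts

Feasible sets respecting both limits:
- sleeping bag+tent: weight 17, bulk 11, value 61
- tarp: weight 8, bulk 11, value 47
- tent+med kit: weight 20, bulk 13, value 39
- tent: weight 12, bulk 7, value 35
Best: 61 pts.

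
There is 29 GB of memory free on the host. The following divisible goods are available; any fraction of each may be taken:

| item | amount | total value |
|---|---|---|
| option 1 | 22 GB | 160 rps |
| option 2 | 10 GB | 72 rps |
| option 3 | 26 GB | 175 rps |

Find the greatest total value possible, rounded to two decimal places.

Take in order of value per unit:
- option 1 (160/22 per unit): all 22 → value 160, running total 160.00
- option 2 (72/10 per unit): 7 of 10 → value 7×72/10 = 50.4000, running total 210.40
Total 210.40.

210.40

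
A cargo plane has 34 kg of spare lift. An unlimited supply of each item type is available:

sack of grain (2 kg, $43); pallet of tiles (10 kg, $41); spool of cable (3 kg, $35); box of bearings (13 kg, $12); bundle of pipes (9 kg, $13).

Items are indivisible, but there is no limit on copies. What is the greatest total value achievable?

Best value-per-unit is sack of grain at 43/2, and filling with it alone uses weight 17×2=34. No mix of the others beats 17×43 = 731.

$731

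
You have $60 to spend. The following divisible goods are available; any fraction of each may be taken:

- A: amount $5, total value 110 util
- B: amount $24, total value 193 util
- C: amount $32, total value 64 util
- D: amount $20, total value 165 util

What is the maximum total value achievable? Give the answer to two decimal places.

Take in order of value per unit:
- A (110/5 per unit): all 5 → value 110, running total 110.00
- D (165/20 per unit): all 20 → value 165, running total 275.00
- B (193/24 per unit): all 24 → value 193, running total 468.00
- C (64/32 per unit): 11 of 32 → value 11×64/32 = 22.0000, running total 490.00
Total 490.00.

490.00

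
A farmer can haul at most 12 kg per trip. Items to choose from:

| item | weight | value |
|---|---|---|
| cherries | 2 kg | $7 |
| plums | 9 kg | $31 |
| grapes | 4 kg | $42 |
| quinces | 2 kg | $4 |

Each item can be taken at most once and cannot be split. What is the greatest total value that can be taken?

Check high-value combinations within 12 kg:
- cherries+grapes+quinces: weight 2+4+2=8, value 7+42+4=53
- cherries+grapes: weight 2+4=6, value 7+42=49
- grapes+quinces: weight 4+2=6, value 42+4=46
- grapes: weight 4, value 42
- cherries+plums: weight 2+9=11, value 7+31=38
Best: $53.

$53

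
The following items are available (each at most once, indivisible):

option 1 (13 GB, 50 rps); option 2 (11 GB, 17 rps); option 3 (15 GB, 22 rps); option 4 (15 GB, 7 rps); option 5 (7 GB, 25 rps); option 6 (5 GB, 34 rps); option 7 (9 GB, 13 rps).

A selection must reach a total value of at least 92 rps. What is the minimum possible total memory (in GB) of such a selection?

Subsets with value ≥ 92, sorted by total memory:
- option 1+option 5+option 6: memory 25, value 109
- option 1+option 6+option 7: memory 27, value 97
- option 1+option 2+option 6: memory 29, value 101
Minimum memory: 25 GB.

25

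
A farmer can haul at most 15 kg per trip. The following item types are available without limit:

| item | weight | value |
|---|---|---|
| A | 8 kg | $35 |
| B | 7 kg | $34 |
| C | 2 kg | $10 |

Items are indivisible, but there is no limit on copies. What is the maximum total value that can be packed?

$74

Best value-per-unit is C at 10/2; filling with it alone gives 7×10 = 70.
Optimal mix: 1×B + 4×C → weight 15, value 74.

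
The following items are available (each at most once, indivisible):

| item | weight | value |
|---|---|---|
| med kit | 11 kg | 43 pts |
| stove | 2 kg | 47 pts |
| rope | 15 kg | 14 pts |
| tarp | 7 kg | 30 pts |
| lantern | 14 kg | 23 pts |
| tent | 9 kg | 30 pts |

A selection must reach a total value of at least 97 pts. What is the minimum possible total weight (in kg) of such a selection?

18

Subsets with value ≥ 97, sorted by total weight:
- stove+tarp+tent: weight 18, value 107
- med kit+stove+tarp: weight 20, value 120
- med kit+stove+tent: weight 22, value 120
- stove+tarp+lantern: weight 23, value 100
Minimum weight: 18 kg.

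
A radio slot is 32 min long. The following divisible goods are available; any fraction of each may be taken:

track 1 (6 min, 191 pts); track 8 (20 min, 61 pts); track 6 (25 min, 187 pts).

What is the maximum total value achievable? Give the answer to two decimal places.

Take in order of value per unit:
- track 1 (191/6 per unit): all 6 → value 191, running total 191.00
- track 6 (187/25 per unit): all 25 → value 187, running total 378.00
- track 8 (61/20 per unit): 1 of 20 → value 1×61/20 = 3.0500, running total 381.05
Total 381.05.

381.05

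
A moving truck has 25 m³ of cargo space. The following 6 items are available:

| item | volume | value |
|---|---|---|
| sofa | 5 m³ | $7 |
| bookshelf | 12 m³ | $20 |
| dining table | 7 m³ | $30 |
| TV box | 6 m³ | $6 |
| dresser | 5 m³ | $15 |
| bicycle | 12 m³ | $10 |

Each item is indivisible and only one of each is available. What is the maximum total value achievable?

This is a 0/1 knapsack; check combinations near the capacity.
- bookshelf+dining table+dresser: volume 12+7+5=24, value 20+30+15=65
- sofa+dining table+TV box+dresser: volume 5+7+6+5=23, value 7+30+6+15=58
- sofa+bookshelf+dining table: volume 5+12+7=24, value 7+20+30=57
- bookshelf+dining table+TV box: volume 12+7+6=25, value 20+30+6=56
Best: $65.

$65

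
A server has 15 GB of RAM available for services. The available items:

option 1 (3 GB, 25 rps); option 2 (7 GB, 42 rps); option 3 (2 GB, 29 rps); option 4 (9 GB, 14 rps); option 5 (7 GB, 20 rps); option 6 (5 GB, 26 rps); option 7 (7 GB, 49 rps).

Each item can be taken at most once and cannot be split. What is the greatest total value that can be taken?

Check high-value combinations within 15 GB:
- option 3+option 6+option 7: memory 2+5+7=14, value 29+26+49=104
- option 1+option 3+option 7: memory 3+2+7=12, value 25+29+49=103
- option 1+option 6+option 7: memory 3+5+7=15, value 25+26+49=100
- option 2+option 3+option 6: memory 7+2+5=14, value 42+29+26=97
Best: 104 rps.

104 rps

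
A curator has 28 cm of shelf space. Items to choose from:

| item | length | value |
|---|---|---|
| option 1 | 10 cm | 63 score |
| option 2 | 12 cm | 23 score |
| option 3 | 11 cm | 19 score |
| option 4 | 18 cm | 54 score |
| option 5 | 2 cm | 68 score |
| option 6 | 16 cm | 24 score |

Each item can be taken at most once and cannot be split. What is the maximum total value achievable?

155 score

Check high-value combinations within 28 cm:
- option 1+option 5+option 6: length 10+2+16=28, value 63+68+24=155
- option 1+option 2+option 5: length 10+12+2=24, value 63+23+68=154
- option 1+option 3+option 5: length 10+11+2=23, value 63+19+68=150
Best: 155 score.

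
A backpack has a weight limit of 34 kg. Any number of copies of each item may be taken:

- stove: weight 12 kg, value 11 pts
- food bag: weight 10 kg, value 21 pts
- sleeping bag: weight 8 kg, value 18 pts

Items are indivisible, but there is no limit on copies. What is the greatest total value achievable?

Best value-per-unit is sleeping bag at 18/8; filling with it alone gives 4×18 = 72.
Optimal mix: 1×food bag + 3×sleeping bag → weight 34, value 75.

75 pts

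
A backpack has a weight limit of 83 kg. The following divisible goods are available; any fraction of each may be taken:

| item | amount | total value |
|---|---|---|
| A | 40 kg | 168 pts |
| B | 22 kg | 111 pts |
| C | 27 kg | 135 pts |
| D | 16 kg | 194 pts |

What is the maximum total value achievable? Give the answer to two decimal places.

Take in order of value per unit:
- D (194/16 per unit): all 16 → value 194, running total 194.00
- B (111/22 per unit): all 22 → value 111, running total 305.00
- C (135/27 per unit): all 27 → value 135, running total 440.00
- A (168/40 per unit): 18 of 40 → value 18×168/40 = 75.6000, running total 515.60
Total 515.60.

515.60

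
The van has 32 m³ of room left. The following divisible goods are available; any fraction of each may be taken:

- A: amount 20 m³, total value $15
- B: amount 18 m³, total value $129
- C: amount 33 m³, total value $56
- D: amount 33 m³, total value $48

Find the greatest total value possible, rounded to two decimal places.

Take in order of value per unit:
- B (129/18 per unit): all 18 → value 129, running total 129.00
- C (56/33 per unit): 14 of 33 → value 14×56/33 = 23.7576, running total 152.76
Total 152.76.

152.76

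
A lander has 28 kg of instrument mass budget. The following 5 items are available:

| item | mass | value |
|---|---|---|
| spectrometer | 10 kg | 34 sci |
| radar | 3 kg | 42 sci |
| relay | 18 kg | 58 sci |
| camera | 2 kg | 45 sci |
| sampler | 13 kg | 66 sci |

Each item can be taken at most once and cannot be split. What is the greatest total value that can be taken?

187 sci

Check high-value combinations within 28 kg:
- spectrometer+radar+camera+sampler: mass 10+3+2+13=28, value 34+42+45+66=187
- radar+camera+sampler: mass 3+2+13=18, value 42+45+66=153
- radar+relay+camera: mass 3+18+2=23, value 42+58+45=145
Best: 187 sci.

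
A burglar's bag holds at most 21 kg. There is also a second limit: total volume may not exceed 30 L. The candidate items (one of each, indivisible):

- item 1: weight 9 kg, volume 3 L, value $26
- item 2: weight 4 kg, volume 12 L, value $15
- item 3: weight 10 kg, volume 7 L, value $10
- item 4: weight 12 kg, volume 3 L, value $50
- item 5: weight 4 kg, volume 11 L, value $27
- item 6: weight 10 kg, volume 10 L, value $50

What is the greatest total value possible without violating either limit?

Feasible sets respecting both limits:
- item 2+item 4+item 5: weight 20, volume 26, value 92
- item 4+item 5: weight 16, volume 14, value 77
- item 5+item 6: weight 14, volume 21, value 77
- item 1+item 4: weight 21, volume 6, value 76
Best: $92.

$92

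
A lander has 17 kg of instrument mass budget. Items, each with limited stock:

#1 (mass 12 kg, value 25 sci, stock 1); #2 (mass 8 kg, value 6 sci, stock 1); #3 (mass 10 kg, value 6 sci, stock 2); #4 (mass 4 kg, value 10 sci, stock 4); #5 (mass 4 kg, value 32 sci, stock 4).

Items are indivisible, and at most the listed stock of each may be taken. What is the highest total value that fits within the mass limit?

Top feasible selections:
- 4×#5: mass 16, value 128
- 1×#4 + 3×#5: mass 16, value 106
- 3×#5: mass 12, value 96
- 2×#4 + 2×#5: mass 16, value 84
Best: 128 sci.

128 sci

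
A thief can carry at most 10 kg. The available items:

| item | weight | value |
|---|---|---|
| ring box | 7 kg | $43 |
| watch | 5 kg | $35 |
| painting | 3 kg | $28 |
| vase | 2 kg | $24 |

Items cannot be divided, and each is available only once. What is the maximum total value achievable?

$87

Check high-value combinations within 10 kg:
- watch+painting+vase: weight 5+3+2=10, value 35+28+24=87
- ring box+painting: weight 7+3=10, value 43+28=71
- ring box+vase: weight 7+2=9, value 43+24=67
- watch+painting: weight 5+3=8, value 35+28=63
Best: $87.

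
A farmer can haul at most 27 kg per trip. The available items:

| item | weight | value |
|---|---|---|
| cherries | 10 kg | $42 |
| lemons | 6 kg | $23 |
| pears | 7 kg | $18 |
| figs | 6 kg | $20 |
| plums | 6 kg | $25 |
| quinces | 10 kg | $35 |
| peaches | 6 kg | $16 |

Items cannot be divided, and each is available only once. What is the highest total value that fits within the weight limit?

$102

This is a 0/1 knapsack; check combinations near the capacity.
- cherries+plums+quinces: weight 10+6+10=26, value 42+25+35=102
- cherries+lemons+quinces: weight 10+6+10=26, value 42+23+35=100
- cherries+figs+quinces: weight 10+6+10=26, value 42+20+35=97
- cherries+pears+quinces: weight 10+7+10=27, value 42+18+35=95
Best: $102.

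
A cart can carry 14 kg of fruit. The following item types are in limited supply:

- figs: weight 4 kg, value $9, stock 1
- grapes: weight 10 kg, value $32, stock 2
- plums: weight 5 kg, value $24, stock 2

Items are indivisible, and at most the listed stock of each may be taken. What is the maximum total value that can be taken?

$57

Best selections within weight 14 and stock limits:
- 1×figs + 2×plums: weight 14, value 57
- 2×plums: weight 10, value 48
- 1×figs + 1×grapes: weight 14, value 41
- 1×figs + 1×plums: weight 9, value 33
Best: $57.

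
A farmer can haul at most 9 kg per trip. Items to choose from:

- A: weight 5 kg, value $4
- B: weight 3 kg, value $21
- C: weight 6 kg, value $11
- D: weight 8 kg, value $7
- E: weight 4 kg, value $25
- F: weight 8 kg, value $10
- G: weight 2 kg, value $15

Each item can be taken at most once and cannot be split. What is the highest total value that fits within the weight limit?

$61

This is a 0/1 knapsack; check combinations near the capacity.
- B+E+G: weight 3+4+2=9, value 21+25+15=61
- B+E: weight 3+4=7, value 21+25=46
- E+G: weight 4+2=6, value 25+15=40
Best: $61.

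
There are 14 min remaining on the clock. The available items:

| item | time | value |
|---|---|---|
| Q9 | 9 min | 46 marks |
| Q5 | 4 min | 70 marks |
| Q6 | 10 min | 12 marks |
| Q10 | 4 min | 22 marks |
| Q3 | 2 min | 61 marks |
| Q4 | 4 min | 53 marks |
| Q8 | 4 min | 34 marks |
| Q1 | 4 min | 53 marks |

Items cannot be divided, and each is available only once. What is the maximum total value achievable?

237 marks

Check high-value combinations within 14 min:
- Q5+Q3+Q4+Q1: time 4+2+4+4=14, value 70+61+53+53=237
- Q5+Q3+Q4+Q8: time 4+2+4+4=14, value 70+61+53+34=218
- Q5+Q3+Q8+Q1: time 4+2+4+4=14, value 70+61+34+53=218
- Q5+Q10+Q3+Q4: time 4+4+2+4=14, value 70+22+61+53=206
- Q5+Q10+Q3+Q1: time 4+4+2+4=14, value 70+22+61+53=206
Best: 237 marks.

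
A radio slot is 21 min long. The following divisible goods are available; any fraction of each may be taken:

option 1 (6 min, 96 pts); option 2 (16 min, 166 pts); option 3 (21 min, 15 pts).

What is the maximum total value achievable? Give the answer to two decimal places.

251.63

Take in order of value per unit:
- option 1 (96/6 per unit): all 6 → value 96, running total 96.00
- option 2 (166/16 per unit): 15 of 16 → value 15×166/16 = 155.6250, running total 251.63
Total 251.63.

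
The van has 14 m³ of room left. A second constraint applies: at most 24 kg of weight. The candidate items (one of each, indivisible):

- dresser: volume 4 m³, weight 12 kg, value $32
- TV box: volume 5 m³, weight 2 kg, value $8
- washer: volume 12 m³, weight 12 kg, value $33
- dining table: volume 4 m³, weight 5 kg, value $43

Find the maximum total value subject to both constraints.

Feasible sets respecting both limits:
- dresser+TV box+dining table: volume 13, weight 19, value 83
- dresser+dining table: volume 8, weight 17, value 75
- TV box+dining table: volume 9, weight 7, value 51
- dining table: volume 4, weight 5, value 43
Best: $83.

$83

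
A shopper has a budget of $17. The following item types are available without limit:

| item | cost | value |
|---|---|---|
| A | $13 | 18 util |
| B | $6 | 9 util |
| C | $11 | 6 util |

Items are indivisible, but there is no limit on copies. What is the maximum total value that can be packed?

Best value-per-unit is B at 9/6; filling with it alone gives 2×9 = 18.
Optimal mix: 1×A → cost 13, value 18.

18 util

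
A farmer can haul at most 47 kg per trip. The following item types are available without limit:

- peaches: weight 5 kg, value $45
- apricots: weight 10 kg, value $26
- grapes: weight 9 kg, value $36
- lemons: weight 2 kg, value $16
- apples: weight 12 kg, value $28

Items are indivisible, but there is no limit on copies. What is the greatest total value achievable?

Best value-per-unit is peaches at 45/5; filling with it alone gives 9×45 = 405.
Optimal mix: 9×peaches + 1×lemons → weight 47, value 421.

$421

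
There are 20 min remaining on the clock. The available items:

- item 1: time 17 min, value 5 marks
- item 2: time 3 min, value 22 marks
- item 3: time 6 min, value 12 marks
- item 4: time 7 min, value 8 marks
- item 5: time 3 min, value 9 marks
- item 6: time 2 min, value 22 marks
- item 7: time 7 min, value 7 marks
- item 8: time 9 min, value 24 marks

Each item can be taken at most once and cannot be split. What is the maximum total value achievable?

80 marks

Check high-value combinations within 20 min:
- item 2+item 3+item 6+item 8: time 3+6+2+9=20, value 22+12+22+24=80
- item 2+item 5+item 6+item 8: time 3+3+2+9=17, value 22+9+22+24=77
- item 2+item 6+item 8: time 3+2+9=14, value 22+22+24=68
Best: 80 marks.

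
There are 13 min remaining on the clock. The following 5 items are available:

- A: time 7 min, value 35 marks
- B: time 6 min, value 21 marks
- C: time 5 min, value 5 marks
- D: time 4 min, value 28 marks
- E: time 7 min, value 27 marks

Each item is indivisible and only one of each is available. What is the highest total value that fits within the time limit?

63 marks

Check high-value combinations within 13 min:
- A+D: time 7+4=11, value 35+28=63
- A+B: time 7+6=13, value 35+21=56
- D+E: time 4+7=11, value 28+27=55
- B+D: time 6+4=10, value 21+28=49
Best: 63 marks.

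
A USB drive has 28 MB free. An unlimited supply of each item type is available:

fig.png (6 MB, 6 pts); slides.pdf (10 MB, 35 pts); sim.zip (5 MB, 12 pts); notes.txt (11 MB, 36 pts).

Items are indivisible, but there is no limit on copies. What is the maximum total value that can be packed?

Best value-per-unit is slides.pdf at 35/10; filling with it alone gives 2×35 = 70.
Optimal mix: 1×sim.zip + 2×notes.txt → size 27, value 84.

84 pts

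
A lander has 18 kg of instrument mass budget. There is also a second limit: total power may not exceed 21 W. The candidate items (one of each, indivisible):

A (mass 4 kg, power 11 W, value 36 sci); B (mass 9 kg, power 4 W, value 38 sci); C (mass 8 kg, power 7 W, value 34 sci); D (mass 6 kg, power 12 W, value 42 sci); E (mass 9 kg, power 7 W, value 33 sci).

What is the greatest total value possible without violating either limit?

Feasible sets respecting both limits:
- B+D: mass 15, power 16, value 80
- C+D: mass 14, power 19, value 76
- D+E: mass 15, power 19, value 75
- A+B: mass 13, power 15, value 74
Best: 80 sci.

80 sci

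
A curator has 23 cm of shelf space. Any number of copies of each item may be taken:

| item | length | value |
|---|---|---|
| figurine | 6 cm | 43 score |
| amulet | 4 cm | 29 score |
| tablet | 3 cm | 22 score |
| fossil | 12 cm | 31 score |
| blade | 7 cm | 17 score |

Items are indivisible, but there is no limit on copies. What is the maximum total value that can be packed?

168 score

Best value-per-unit is tablet at 22/3; filling with it alone gives 7×22 = 154.
Optimal mix: 2×amulet + 5×tablet → length 23, value 168.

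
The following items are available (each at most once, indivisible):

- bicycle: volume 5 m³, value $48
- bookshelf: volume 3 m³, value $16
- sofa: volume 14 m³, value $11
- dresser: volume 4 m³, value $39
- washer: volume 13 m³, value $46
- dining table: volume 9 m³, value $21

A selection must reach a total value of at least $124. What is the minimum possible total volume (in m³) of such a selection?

21

Subsets with value ≥ 124, sorted by total volume:
- bicycle+bookshelf+dresser+dining table: volume 21, value 124
- bicycle+dresser+washer: volume 22, value 133
- bicycle+bookshelf+dresser+washer: volume 25, value 149
Minimum volume: 21 m³.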